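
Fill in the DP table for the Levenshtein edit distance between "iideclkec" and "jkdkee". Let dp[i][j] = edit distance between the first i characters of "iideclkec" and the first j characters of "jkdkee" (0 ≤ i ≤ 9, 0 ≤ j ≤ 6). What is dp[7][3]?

6

   ''  j  k  d  k  e  e
''  0  1  2  3  4  5  6
 i  1  1  2  3  4  5  6
 i  2  2  2  3  4  5  6
 d  3  3  3  2  3  4  5
 e  4  4  4  3  3  3  4
 c  5  5  5  4  4  4  4
 l  6  6  6  5  5  5  5
 k  7  7  6  6  5  6  6
 e  8  8  7  7  6  5  6
 c  9  9  8  8  7  6  6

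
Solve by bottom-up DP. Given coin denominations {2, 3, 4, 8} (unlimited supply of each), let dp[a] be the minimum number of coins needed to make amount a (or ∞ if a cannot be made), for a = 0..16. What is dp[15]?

3

 a  0  1  2  3  4  5  6  7  8  9 10 11 12 13 14 15 16
dp  0  -  1  1  1  2  2  2  1  3  2  2  2  3  3  3  2
(- denotes ∞ / unreachable)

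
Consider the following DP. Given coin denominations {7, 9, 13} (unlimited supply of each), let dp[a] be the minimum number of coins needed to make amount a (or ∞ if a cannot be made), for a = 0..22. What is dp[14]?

2

 a  0  1  2  3  4  5  6  7  8  9 10 11 12 13 14 15 16 17 18 19 20 21 22
dp  0  -  -  -  -  -  -  1  -  1  -  -  -  1  2  -  2  -  2  -  2  3  2
(- denotes ∞ / unreachable)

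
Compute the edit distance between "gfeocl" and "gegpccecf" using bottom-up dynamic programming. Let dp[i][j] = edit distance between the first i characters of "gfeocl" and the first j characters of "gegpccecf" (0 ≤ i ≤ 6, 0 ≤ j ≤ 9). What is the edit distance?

7

   ''  g  e  g  p  c  c  e  c  f
''  0  1  2  3  4  5  6  7  8  9
 g  1  0  1  2  3  4  5  6  7  8
 f  2  1  1  2  3  4  5  6  7  7
 e  3  2  1  2  3  4  5  5  6  7
 o  4  3  2  2  3  4  5  6  6  7
 c  5  4  3  3  3  3  4  5  6  7
 l  6  5  4  4  4  4  4  5  6  7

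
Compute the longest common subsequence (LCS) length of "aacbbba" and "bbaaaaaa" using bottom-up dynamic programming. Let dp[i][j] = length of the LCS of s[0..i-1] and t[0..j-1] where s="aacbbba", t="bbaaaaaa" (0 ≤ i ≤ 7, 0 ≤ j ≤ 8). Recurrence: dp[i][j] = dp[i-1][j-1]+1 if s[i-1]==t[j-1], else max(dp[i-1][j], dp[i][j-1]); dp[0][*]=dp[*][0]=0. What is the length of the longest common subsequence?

   ''  b  b  a  a  a  a  a  a
''  0  0  0  0  0  0  0  0  0
 a  0  0  0  1  1  1  1  1  1
 a  0  0  0  1  2  2  2  2  2
 c  0  0  0  1  2  2  2  2  2
 b  0  1  1  1  2  2  2  2  2
 b  0  1  2  2  2  2  2  2  2
 b  0  1  2  2  2  2  2  2  2
 a  0  1  2  3  3  3  3  3  3

3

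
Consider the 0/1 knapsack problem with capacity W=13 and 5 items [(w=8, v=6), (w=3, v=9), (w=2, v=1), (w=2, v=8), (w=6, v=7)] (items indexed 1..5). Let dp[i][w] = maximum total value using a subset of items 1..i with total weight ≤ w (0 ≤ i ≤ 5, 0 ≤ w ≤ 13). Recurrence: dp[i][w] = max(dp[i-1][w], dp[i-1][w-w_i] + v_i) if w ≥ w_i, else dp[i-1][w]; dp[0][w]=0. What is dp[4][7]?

18

i\w   0   1   2   3   4   5   6   7   8   9  10  11  12  13
  0   0   0   0   0   0   0   0   0   0   0   0   0   0   0
  1   0   0   0   0   0   0   0   0   6   6   6   6   6   6
  2   0   0   0   9   9   9   9   9   9   9   9  15  15  15
  3   0   0   1   9   9  10  10  10  10  10  10  15  15  16
  4   0   0   8   9   9  17  17  18  18  18  18  18  18  23
  5   0   0   8   9   9  17  17  18  18  18  18  24  24  25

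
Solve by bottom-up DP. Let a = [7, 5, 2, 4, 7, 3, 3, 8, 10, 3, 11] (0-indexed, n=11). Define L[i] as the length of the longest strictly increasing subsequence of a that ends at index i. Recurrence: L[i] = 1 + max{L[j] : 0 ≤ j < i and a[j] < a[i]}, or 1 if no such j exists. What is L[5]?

   i    0    1    2    3    4    5    6    7    8    9   10
a[i]    7    5    2    4    7    3    3    8   10    3   11
L[i]    1    1    1    2    3    2    2    4    5    2    6

2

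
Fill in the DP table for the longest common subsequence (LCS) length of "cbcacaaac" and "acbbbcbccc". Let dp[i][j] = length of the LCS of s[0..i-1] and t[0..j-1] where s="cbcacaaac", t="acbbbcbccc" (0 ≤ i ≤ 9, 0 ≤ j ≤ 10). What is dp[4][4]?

   ''  a  c  b  b  b  c  b  c  c  c
''  0  0  0  0  0  0  0  0  0  0  0
 c  0  0  1  1  1  1  1  1  1  1  1
 b  0  0  1  2  2  2  2  2  2  2  2
 c  0  0  1  2  2  2  3  3  3  3  3
 a  0  1  1  2  2  2  3  3  3  3  3
 c  0  1  2  2  2  2  3  3  4  4  4
 a  0  1  2  2  2  2  3  3  4  4  4
 a  0  1  2  2  2  2  3  3  4  4  4
 a  0  1  2  2  2  2  3  3  4  4  4
 c  0  1  2  2  2  2  3  3  4  5  5

2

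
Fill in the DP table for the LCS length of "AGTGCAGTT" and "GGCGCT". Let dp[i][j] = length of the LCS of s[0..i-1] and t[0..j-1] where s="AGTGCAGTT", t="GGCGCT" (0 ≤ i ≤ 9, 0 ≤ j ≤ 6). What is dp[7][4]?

4

   ''  G  G  C  G  C  T
''  0  0  0  0  0  0  0
 A  0  0  0  0  0  0  0
 G  0  1  1  1  1  1  1
 T  0  1  1  1  1  1  2
 G  0  1  2  2  2  2  2
 C  0  1  2  3  3  3  3
 A  0  1  2  3  3  3  3
 G  0  1  2  3  4  4  4
 T  0  1  2  3  4  4  5
 T  0  1  2  3  4  4  5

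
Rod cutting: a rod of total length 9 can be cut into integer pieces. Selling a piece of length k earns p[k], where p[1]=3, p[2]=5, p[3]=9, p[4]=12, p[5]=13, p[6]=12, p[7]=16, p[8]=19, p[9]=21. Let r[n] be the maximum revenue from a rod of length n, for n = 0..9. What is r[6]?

18

   n    0    1    2    3    4    5    6    7    8    9
r[n]    0    3    6    9   12   15   18   21   24   27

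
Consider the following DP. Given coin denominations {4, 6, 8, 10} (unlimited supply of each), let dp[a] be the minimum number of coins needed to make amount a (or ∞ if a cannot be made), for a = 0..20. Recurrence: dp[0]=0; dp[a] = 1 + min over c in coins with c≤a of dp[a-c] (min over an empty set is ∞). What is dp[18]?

 a  0  1  2  3  4  5  6  7  8  9 10 11 12 13 14 15 16 17 18 19 20
dp  0  -  -  -  1  -  1  -  1  -  1  -  2  -  2  -  2  -  2  -  2
(- denotes ∞ / unreachable)

2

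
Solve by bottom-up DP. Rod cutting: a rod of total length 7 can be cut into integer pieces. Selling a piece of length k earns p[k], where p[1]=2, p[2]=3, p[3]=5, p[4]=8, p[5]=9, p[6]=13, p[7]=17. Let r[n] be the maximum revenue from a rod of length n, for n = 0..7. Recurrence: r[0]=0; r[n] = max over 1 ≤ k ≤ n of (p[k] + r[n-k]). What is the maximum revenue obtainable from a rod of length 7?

   n    0    1    2    3    4    5    6    7
r[n]    0    2    4    6    8   10   13   17

17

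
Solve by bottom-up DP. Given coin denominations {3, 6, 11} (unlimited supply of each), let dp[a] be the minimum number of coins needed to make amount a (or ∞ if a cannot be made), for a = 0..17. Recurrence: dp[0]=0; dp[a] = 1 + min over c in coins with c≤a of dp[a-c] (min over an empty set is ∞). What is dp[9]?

2

 a  0  1  2  3  4  5  6  7  8  9 10 11 12 13 14 15 16 17
dp  0  -  -  1  -  -  1  -  -  2  -  1  2  -  2  3  -  2
(- denotes ∞ / unreachable)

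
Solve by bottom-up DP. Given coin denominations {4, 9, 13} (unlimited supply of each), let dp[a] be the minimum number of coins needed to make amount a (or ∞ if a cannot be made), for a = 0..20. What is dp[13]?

 a  0  1  2  3  4  5  6  7  8  9 10 11 12 13 14 15 16 17 18 19 20
dp  0  -  -  -  1  -  -  -  2  1  -  -  3  1  -  -  4  2  2  -  5
(- denotes ∞ / unreachable)

1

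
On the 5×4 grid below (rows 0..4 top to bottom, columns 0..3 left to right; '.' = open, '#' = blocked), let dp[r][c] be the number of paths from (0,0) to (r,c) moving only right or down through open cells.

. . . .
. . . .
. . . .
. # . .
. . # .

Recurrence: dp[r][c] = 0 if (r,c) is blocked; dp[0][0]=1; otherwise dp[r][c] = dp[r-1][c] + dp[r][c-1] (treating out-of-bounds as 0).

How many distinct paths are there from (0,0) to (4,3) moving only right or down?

16

r\c   0   1   2   3
  0   1   1   1   1
  1   1   2   3   4
  2   1   3   6  10
  3   1   0   6  16
  4   1   1   0  16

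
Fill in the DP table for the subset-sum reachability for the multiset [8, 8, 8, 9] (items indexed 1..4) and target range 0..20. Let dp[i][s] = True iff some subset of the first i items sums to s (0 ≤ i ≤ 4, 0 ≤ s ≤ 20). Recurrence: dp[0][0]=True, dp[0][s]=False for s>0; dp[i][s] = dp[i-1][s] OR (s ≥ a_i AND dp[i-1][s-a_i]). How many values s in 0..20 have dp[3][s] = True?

3

i\s   0   1   2   3   4   5   6   7   8   9  10  11  12  13  14  15  16  17  18  19  20
  0   T   F   F   F   F   F   F   F   F   F   F   F   F   F   F   F   F   F   F   F   F
  1   T   F   F   F   F   F   F   F   T   F   F   F   F   F   F   F   F   F   F   F   F
  2   T   F   F   F   F   F   F   F   T   F   F   F   F   F   F   F   T   F   F   F   F
  3   T   F   F   F   F   F   F   F   T   F   F   F   F   F   F   F   T   F   F   F   F
  4   T   F   F   F   F   F   F   F   T   T   F   F   F   F   F   F   T   T   F   F   F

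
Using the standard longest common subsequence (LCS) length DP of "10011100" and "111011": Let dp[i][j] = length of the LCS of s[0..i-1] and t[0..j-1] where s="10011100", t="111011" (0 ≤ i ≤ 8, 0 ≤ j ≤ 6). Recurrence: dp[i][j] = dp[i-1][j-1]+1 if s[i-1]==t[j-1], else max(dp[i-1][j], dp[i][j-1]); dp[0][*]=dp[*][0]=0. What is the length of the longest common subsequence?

4

   ''  1  1  1  0  1  1
''  0  0  0  0  0  0  0
 1  0  1  1  1  1  1  1
 0  0  1  1  1  2  2  2
 0  0  1  1  1  2  2  2
 1  0  1  2  2  2  3  3
 1  0  1  2  3  3  3  4
 1  0  1  2  3  3  4  4
 0  0  1  2  3  4  4  4
 0  0  1  2  3  4  4  4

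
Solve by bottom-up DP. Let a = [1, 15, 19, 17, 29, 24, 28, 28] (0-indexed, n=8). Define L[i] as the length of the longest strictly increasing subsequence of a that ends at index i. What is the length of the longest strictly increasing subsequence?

   i    0    1    2    3    4    5    6    7
a[i]    1   15   19   17   29   24   28   28
L[i]    1    2    3    3    4    4    5    5

5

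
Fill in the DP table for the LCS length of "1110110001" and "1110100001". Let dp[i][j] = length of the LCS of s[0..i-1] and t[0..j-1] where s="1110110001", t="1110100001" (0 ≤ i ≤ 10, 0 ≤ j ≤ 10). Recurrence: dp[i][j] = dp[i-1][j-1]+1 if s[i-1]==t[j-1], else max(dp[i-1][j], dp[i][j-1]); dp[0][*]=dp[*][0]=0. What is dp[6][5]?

   ''  1  1  1  0  1  0  0  0  0  1
''  0  0  0  0  0  0  0  0  0  0  0
 1  0  1  1  1  1  1  1  1  1  1  1
 1  0  1  2  2  2  2  2  2  2  2  2
 1  0  1  2  3  3  3  3  3  3  3  3
 0  0  1  2  3  4  4  4  4  4  4  4
 1  0  1  2  3  4  5  5  5  5  5  5
 1  0  1  2  3  4  5  5  5  5  5  6
 0  0  1  2  3  4  5  6  6  6  6  6
 0  0  1  2  3  4  5  6  7  7  7  7
 0  0  1  2  3  4  5  6  7  8  8  8
 1  0  1  2  3  4  5  6  7  8  8  9

5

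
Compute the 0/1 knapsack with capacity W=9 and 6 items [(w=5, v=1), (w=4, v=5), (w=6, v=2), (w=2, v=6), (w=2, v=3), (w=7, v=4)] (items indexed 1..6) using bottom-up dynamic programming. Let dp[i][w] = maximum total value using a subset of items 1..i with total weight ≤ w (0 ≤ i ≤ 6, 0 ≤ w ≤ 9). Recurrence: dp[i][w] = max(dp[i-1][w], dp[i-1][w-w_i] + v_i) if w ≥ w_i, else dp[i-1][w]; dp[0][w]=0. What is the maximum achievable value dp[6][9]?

14

i\w   0   1   2   3   4   5   6   7   8   9
  0   0   0   0   0   0   0   0   0   0   0
  1   0   0   0   0   0   1   1   1   1   1
  2   0   0   0   0   5   5   5   5   5   6
  3   0   0   0   0   5   5   5   5   5   6
  4   0   0   6   6   6   6  11  11  11  11
  5   0   0   6   6   9   9  11  11  14  14
  6   0   0   6   6   9   9  11  11  14  14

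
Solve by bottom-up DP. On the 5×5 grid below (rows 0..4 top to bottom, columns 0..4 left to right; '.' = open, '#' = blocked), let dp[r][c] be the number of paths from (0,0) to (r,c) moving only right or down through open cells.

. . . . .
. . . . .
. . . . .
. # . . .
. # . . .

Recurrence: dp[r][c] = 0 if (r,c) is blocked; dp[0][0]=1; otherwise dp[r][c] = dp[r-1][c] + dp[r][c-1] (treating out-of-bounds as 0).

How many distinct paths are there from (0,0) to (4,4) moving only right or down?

53

r\c   0   1   2   3   4
  0   1   1   1   1   1
  1   1   2   3   4   5
  2   1   3   6  10  15
  3   1   0   6  16  31
  4   1   0   6  22  53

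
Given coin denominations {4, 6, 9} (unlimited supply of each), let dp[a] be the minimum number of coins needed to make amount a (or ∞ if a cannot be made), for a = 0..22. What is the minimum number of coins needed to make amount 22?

3

 a  0  1  2  3  4  5  6  7  8  9 10 11 12 13 14 15 16 17 18 19 20 21 22
dp  0  -  -  -  1  -  1  -  2  1  2  -  2  2  3  2  3  3  2  3  4  3  3
(- denotes ∞ / unreachable)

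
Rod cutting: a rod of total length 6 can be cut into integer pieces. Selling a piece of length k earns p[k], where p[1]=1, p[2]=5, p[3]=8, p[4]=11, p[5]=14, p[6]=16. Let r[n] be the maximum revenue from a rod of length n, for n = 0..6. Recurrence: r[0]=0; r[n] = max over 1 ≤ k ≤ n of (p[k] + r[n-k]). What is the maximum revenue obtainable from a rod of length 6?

16

   n    0    1    2    3    4    5    6
r[n]    0    1    5    8   11   14   16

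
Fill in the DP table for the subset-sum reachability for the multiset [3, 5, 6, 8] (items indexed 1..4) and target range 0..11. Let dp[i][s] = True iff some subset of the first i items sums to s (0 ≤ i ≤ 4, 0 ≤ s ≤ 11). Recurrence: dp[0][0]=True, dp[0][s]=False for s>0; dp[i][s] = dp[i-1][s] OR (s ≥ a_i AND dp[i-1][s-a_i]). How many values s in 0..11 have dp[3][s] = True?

7

i\s   0   1   2   3   4   5   6   7   8   9  10  11
  0   T   F   F   F   F   F   F   F   F   F   F   F
  1   T   F   F   T   F   F   F   F   F   F   F   F
  2   T   F   F   T   F   T   F   F   T   F   F   F
  3   T   F   F   T   F   T   T   F   T   T   F   T
  4   T   F   F   T   F   T   T   F   T   T   F   T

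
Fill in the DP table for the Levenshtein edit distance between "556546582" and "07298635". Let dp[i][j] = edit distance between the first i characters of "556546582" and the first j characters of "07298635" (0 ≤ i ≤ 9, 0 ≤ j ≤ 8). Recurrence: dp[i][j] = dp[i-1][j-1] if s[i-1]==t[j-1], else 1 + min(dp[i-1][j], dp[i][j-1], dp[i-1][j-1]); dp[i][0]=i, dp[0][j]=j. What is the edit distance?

8

   ''  0  7  2  9  8  6  3  5
''  0  1  2  3  4  5  6  7  8
 5  1  1  2  3  4  5  6  7  7
 5  2  2  2  3  4  5  6  7  7
 6  3  3  3  3  4  5  5  6  7
 5  4  4  4  4  4  5  6  6  6
 4  5  5  5  5  5  5  6  7  7
 6  6  6  6  6  6  6  5  6  7
 5  7  7  7  7  7  7  6  6  6
 8  8  8  8  8  8  7  7  7  7
 2  9  9  9  8  9  8  8  8  8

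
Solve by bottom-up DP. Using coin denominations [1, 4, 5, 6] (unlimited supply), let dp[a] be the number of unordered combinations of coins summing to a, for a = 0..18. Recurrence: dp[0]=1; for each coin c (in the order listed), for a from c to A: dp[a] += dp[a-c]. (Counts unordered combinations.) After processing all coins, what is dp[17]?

after  coin     0     1     2     3     4     5     6     7     8     9    10    11    12    13    14    15    16    17    18
          1     1     1     1     1     1     1     1     1     1     1     1     1     1     1     1     1     1     1     1
          4     1     1     1     1     2     2     2     2     3     3     3     3     4     4     4     4     5     5     5
          5     1     1     1     1     2     3     3     3     4     5     6     6     7     8     9    10    11    12    13
          6     1     1     1     1     2     3     4     4     5     6     8     9    11    12    14    16    19    21    24

21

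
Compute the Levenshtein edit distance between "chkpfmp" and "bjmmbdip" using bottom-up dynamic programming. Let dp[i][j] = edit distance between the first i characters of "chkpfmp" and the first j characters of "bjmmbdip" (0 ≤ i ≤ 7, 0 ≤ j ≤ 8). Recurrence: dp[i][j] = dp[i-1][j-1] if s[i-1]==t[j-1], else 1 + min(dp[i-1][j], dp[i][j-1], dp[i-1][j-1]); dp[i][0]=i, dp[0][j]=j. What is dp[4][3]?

4

   ''  b  j  m  m  b  d  i  p
''  0  1  2  3  4  5  6  7  8
 c  1  1  2  3  4  5  6  7  8
 h  2  2  2  3  4  5  6  7  8
 k  3  3  3  3  4  5  6  7  8
 p  4  4  4  4  4  5  6  7  7
 f  5  5  5  5  5  5  6  7  8
 m  6  6  6  5  5  6  6  7  8
 p  7  7  7  6  6  6  7  7  7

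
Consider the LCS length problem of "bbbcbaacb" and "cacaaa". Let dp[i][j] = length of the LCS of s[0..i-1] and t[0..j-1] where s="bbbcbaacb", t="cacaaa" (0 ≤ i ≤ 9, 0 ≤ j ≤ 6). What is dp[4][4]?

   ''  c  a  c  a  a  a
''  0  0  0  0  0  0  0
 b  0  0  0  0  0  0  0
 b  0  0  0  0  0  0  0
 b  0  0  0  0  0  0  0
 c  0  1  1  1  1  1  1
 b  0  1  1  1  1  1  1
 a  0  1  2  2  2  2  2
 a  0  1  2  2  3  3  3
 c  0  1  2  3  3  3  3
 b  0  1  2  3  3  3  3

1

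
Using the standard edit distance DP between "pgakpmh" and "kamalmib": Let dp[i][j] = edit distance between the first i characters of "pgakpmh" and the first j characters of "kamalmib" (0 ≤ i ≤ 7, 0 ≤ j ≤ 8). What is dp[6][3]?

   ''  k  a  m  a  l  m  i  b
''  0  1  2  3  4  5  6  7  8
 p  1  1  2  3  4  5  6  7  8
 g  2  2  2  3  4  5  6  7  8
 a  3  3  2  3  3  4  5  6  7
 k  4  3  3  3  4  4  5  6  7
 p  5  4  4  4  4  5  5  6  7
 m  6  5  5  4  5  5  5  6  7
 h  7  6  6  5  5  6  6  6  7

4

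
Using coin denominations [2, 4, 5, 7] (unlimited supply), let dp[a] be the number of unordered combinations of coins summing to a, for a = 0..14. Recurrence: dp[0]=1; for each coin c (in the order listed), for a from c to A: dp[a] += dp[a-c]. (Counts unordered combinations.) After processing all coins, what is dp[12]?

after  coin     0     1     2     3     4     5     6     7     8     9    10    11    12    13    14
          2     1     0     1     0     1     0     1     0     1     0     1     0     1     0     1
          4     1     0     1     0     2     0     2     0     3     0     3     0     4     0     4
          5     1     0     1     0     2     1     2     1     3     2     4     2     5     3     6
          7     1     0     1     0     2     1     2     2     3     3     4     4     6     5     8

6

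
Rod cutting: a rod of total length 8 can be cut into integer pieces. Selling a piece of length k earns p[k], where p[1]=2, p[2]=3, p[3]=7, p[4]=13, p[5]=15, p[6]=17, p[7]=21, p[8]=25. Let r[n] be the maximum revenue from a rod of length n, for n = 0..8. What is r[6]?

   n    0    1    2    3    4    5    6    7    8
r[n]    0    2    4    7   13   15   17   21   26

17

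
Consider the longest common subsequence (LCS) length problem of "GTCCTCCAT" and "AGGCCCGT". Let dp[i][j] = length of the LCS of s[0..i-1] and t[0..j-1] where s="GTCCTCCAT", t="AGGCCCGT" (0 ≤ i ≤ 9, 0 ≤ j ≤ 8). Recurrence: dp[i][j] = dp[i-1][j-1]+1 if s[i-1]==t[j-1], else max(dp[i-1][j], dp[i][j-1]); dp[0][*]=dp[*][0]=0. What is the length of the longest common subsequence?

5

   ''  A  G  G  C  C  C  G  T
''  0  0  0  0  0  0  0  0  0
 G  0  0  1  1  1  1  1  1  1
 T  0  0  1  1  1  1  1  1  2
 C  0  0  1  1  2  2  2  2  2
 C  0  0  1  1  2  3  3  3  3
 T  0  0  1  1  2  3  3  3  4
 C  0  0  1  1  2  3  4  4  4
 C  0  0  1  1  2  3  4  4  4
 A  0  1  1  1  2  3  4  4  4
 T  0  1  1  1  2  3  4  4  5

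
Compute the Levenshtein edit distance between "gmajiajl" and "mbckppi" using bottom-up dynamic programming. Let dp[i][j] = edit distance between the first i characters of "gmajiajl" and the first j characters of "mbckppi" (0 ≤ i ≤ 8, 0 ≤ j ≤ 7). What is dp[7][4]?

6

   ''  m  b  c  k  p  p  i
''  0  1  2  3  4  5  6  7
 g  1  1  2  3  4  5  6  7
 m  2  1  2  3  4  5  6  7
 a  3  2  2  3  4  5  6  7
 j  4  3  3  3  4  5  6  7
 i  5  4  4  4  4  5  6  6
 a  6  5  5  5  5  5  6  7
 j  7  6  6  6  6  6  6  7
 l  8  7  7  7  7  7  7  7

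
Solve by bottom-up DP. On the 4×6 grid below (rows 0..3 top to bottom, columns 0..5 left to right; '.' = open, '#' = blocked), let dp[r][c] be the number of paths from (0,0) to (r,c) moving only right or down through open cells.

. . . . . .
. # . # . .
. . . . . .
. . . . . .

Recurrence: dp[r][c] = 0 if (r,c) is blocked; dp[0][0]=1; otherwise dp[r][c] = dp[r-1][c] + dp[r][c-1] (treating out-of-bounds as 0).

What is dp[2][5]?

5

r\c   0   1   2   3   4   5
  0   1   1   1   1   1   1
  1   1   0   1   0   1   2
  2   1   1   2   2   3   5
  3   1   2   4   6   9  14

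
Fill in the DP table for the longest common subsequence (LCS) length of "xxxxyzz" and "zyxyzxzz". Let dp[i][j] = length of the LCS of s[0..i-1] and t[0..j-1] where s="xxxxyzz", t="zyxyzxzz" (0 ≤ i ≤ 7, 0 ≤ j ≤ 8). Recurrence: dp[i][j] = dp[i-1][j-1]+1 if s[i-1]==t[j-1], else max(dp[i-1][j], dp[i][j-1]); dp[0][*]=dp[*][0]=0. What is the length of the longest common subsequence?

   ''  z  y  x  y  z  x  z  z
''  0  0  0  0  0  0  0  0  0
 x  0  0  0  1  1  1  1  1  1
 x  0  0  0  1  1  1  2  2  2
 x  0  0  0  1  1  1  2  2  2
 x  0  0  0  1  1  1  2  2  2
 y  0  0  1  1  2  2  2  2  2
 z  0  1  1  1  2  3  3  3  3
 z  0  1  1  1  2  3  3  4  4

4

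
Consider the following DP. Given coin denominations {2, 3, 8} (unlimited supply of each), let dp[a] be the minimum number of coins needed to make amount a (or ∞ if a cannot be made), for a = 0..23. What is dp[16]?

 a  0  1  2  3  4  5  6  7  8  9 10 11 12 13 14 15 16 17 18 19 20 21 22 23
dp  0  -  1  1  2  2  2  3  1  3  2  2  3  3  3  4  2  4  3  3  4  4  4  5
(- denotes ∞ / unreachable)

2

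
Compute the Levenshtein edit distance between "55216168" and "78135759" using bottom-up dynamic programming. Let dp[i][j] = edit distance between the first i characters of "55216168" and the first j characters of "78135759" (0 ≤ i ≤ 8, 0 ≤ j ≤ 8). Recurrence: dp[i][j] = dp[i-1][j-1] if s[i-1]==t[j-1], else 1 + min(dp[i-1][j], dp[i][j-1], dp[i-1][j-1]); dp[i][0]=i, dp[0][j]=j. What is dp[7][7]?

7

   ''  7  8  1  3  5  7  5  9
''  0  1  2  3  4  5  6  7  8
 5  1  1  2  3  4  4  5  6  7
 5  2  2  2  3  4  4  5  5  6
 2  3  3  3  3  4  5  5  6  6
 1  4  4  4  3  4  5  6  6  7
 6  5  5  5  4  4  5  6  7  7
 1  6  6  6  5  5  5  6  7  8
 6  7  7  7  6  6  6  6  7  8
 8  8  8  7  7  7  7  7  7  8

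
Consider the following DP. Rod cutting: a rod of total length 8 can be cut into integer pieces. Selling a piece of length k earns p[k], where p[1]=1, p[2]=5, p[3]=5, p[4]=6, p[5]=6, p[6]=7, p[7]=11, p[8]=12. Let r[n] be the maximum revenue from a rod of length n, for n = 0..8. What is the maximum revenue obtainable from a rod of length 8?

20

   n    0    1    2    3    4    5    6    7    8
r[n]    0    1    5    6   10   11   15   16   20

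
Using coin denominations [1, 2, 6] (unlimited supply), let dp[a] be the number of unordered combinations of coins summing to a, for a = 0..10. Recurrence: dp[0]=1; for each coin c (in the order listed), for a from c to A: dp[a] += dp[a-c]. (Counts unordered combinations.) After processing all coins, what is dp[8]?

7

after  coin     0     1     2     3     4     5     6     7     8     9    10
          1     1     1     1     1     1     1     1     1     1     1     1
          2     1     1     2     2     3     3     4     4     5     5     6
          6     1     1     2     2     3     3     5     5     7     7     9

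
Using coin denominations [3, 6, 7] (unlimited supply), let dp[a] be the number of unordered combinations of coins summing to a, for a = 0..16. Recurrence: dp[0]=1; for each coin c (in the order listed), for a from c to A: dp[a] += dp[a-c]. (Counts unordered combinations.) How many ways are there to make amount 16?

after  coin     0     1     2     3     4     5     6     7     8     9    10    11    12    13    14    15    16
          3     1     0     0     1     0     0     1     0     0     1     0     0     1     0     0     1     0
          6     1     0     0     1     0     0     2     0     0     2     0     0     3     0     0     3     0
          7     1     0     0     1     0     0     2     1     0     2     1     0     3     2     1     3     2

2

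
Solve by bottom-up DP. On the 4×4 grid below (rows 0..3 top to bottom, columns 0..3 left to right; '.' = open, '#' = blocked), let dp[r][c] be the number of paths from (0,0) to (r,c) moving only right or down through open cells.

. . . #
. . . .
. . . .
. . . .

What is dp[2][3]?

r\c   0   1   2   3
  0   1   1   1   0
  1   1   2   3   3
  2   1   3   6   9
  3   1   4  10  19

9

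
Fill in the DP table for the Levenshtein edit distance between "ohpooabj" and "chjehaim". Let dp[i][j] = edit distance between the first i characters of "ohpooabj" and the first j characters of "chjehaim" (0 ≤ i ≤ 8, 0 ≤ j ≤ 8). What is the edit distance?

   ''  c  h  j  e  h  a  i  m
''  0  1  2  3  4  5  6  7  8
 o  1  1  2  3  4  5  6  7  8
 h  2  2  1  2  3  4  5  6  7
 p  3  3  2  2  3  4  5  6  7
 o  4  4  3  3  3  4  5  6  7
 o  5  5  4  4  4  4  5  6  7
 a  6  6  5  5  5  5  4  5  6
 b  7  7  6  6  6  6  5  5  6
 j  8  8  7  6  7  7  6  6  6

6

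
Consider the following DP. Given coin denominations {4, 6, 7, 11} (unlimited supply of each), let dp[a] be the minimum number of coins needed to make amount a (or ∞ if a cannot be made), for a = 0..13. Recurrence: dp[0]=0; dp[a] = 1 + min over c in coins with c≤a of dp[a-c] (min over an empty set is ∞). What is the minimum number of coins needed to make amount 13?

 a  0  1  2  3  4  5  6  7  8  9 10 11 12 13
dp  0  -  -  -  1  -  1  1  2  -  2  1  2  2
(- denotes ∞ / unreachable)

2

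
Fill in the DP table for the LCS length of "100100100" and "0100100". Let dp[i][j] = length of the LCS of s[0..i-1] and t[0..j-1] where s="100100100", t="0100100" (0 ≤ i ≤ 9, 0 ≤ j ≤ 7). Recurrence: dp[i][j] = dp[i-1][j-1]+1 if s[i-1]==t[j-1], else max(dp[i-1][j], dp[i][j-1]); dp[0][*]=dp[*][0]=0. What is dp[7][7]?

   ''  0  1  0  0  1  0  0
''  0  0  0  0  0  0  0  0
 1  0  0  1  1  1  1  1  1
 0  0  1  1  2  2  2  2  2
 0  0  1  1  2  3  3  3  3
 1  0  1  2  2  3  4  4  4
 0  0  1  2  3  3  4  5  5
 0  0  1  2  3  4  4  5  6
 1  0  1  2  3  4  5  5  6
 0  0  1  2  3  4  5  6  6
 0  0  1  2  3  4  5  6  7

6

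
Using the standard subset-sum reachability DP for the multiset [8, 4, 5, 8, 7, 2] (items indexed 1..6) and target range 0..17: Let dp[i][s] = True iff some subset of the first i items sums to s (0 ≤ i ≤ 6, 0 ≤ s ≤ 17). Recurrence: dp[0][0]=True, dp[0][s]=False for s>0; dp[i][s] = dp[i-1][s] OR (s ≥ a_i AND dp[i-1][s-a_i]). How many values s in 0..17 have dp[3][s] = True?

8

i\s   0   1   2   3   4   5   6   7   8   9  10  11  12  13  14  15  16  17
  0   T   F   F   F   F   F   F   F   F   F   F   F   F   F   F   F   F   F
  1   T   F   F   F   F   F   F   F   T   F   F   F   F   F   F   F   F   F
  2   T   F   F   F   T   F   F   F   T   F   F   F   T   F   F   F   F   F
  3   T   F   F   F   T   T   F   F   T   T   F   F   T   T   F   F   F   T
  4   T   F   F   F   T   T   F   F   T   T   F   F   T   T   F   F   T   T
  5   T   F   F   F   T   T   F   T   T   T   F   T   T   T   F   T   T   T
  6   T   F   T   F   T   T   T   T   T   T   T   T   T   T   T   T   T   T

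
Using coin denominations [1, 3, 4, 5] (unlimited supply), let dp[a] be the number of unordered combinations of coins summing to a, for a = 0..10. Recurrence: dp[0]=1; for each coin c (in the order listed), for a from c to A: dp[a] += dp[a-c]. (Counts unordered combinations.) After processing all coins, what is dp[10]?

12

after  coin     0     1     2     3     4     5     6     7     8     9    10
          1     1     1     1     1     1     1     1     1     1     1     1
          3     1     1     1     2     2     2     3     3     3     4     4
          4     1     1     1     2     3     3     4     5     6     7     8
          5     1     1     1     2     3     4     5     6     8    10    12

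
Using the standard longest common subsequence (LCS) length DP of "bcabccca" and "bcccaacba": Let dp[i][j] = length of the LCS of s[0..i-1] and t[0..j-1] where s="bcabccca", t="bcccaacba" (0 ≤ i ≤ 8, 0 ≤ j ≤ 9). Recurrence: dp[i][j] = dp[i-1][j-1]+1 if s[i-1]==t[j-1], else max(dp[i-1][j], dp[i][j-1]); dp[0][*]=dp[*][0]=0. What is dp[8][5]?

   ''  b  c  c  c  a  a  c  b  a
''  0  0  0  0  0  0  0  0  0  0
 b  0  1  1  1  1  1  1  1  1  1
 c  0  1  2  2  2  2  2  2  2  2
 a  0  1  2  2  2  3  3  3  3  3
 b  0  1  2  2  2  3  3  3  4  4
 c  0  1  2  3  3  3  3  4  4  4
 c  0  1  2  3  4  4  4  4  4  4
 c  0  1  2  3  4  4  4  5  5  5
 a  0  1  2  3  4  5  5  5  5  6

5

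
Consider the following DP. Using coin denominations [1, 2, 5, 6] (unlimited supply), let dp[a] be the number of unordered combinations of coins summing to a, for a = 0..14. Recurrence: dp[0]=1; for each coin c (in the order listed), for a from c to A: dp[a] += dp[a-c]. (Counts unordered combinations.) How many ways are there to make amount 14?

after  coin     0     1     2     3     4     5     6     7     8     9    10    11    12    13    14
          1     1     1     1     1     1     1     1     1     1     1     1     1     1     1     1
          2     1     1     2     2     3     3     4     4     5     5     6     6     7     7     8
          5     1     1     2     2     3     4     5     6     7     8    10    11    13    14    16
          6     1     1     2     2     3     4     6     7     9    10    13    15    19    21    25

25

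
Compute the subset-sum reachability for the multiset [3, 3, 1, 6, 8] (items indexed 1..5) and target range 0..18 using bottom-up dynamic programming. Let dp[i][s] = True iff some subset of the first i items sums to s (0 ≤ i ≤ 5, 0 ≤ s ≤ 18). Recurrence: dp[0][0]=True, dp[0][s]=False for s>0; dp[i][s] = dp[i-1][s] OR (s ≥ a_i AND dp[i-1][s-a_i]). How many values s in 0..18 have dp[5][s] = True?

16

i\s   0   1   2   3   4   5   6   7   8   9  10  11  12  13  14  15  16  17  18
  0   T   F   F   F   F   F   F   F   F   F   F   F   F   F   F   F   F   F   F
  1   T   F   F   T   F   F   F   F   F   F   F   F   F   F   F   F   F   F   F
  2   T   F   F   T   F   F   T   F   F   F   F   F   F   F   F   F   F   F   F
  3   T   T   F   T   T   F   T   T   F   F   F   F   F   F   F   F   F   F   F
  4   T   T   F   T   T   F   T   T   F   T   T   F   T   T   F   F   F   F   F
  5   T   T   F   T   T   F   T   T   T   T   T   T   T   T   T   T   F   T   T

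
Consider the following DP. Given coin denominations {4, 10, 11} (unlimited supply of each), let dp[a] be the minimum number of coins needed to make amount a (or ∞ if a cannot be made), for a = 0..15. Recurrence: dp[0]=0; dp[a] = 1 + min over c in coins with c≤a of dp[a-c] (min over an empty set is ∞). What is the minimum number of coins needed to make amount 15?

 a  0  1  2  3  4  5  6  7  8  9 10 11 12 13 14 15
dp  0  -  -  -  1  -  -  -  2  -  1  1  3  -  2  2
(- denotes ∞ / unreachable)

2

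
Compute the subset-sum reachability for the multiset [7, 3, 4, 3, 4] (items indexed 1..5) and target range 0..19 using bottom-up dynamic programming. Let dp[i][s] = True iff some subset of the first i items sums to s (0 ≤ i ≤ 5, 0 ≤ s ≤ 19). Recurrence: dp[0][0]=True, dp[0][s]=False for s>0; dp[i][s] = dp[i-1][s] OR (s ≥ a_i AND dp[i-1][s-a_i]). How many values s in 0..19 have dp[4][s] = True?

i\s   0   1   2   3   4   5   6   7   8   9  10  11  12  13  14  15  16  17  18  19
  0   T   F   F   F   F   F   F   F   F   F   F   F   F   F   F   F   F   F   F   F
  1   T   F   F   F   F   F   F   T   F   F   F   F   F   F   F   F   F   F   F   F
  2   T   F   F   T   F   F   F   T   F   F   T   F   F   F   F   F   F   F   F   F
  3   T   F   F   T   T   F   F   T   F   F   T   T   F   F   T   F   F   F   F   F
  4   T   F   F   T   T   F   T   T   F   F   T   T   F   T   T   F   F   T   F   F
  5   T   F   F   T   T   F   T   T   T   F   T   T   F   T   T   T   F   T   T   F

10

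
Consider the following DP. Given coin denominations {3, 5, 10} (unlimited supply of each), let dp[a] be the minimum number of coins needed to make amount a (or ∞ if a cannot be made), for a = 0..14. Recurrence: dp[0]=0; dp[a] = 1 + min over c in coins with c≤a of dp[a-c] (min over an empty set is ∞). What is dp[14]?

 a  0  1  2  3  4  5  6  7  8  9 10 11 12 13 14
dp  0  -  -  1  -  1  2  -  2  3  1  3  4  2  4
(- denotes ∞ / unreachable)

4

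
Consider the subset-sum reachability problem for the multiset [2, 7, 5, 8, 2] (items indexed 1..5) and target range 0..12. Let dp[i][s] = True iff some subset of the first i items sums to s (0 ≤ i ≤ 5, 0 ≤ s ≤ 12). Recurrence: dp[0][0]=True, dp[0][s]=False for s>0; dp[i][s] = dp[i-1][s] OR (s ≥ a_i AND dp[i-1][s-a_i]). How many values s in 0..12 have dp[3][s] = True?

i\s   0   1   2   3   4   5   6   7   8   9  10  11  12
  0   T   F   F   F   F   F   F   F   F   F   F   F   F
  1   T   F   T   F   F   F   F   F   F   F   F   F   F
  2   T   F   T   F   F   F   F   T   F   T   F   F   F
  3   T   F   T   F   F   T   F   T   F   T   F   F   T
  4   T   F   T   F   F   T   F   T   T   T   T   F   T
  5   T   F   T   F   T   T   F   T   T   T   T   T   T

6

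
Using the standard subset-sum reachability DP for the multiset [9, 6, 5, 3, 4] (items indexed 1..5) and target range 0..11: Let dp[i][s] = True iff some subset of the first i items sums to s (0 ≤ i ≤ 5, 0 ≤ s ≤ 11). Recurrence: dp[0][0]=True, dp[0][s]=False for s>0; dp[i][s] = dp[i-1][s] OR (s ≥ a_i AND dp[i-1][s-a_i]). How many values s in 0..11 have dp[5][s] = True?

10

i\s   0   1   2   3   4   5   6   7   8   9  10  11
  0   T   F   F   F   F   F   F   F   F   F   F   F
  1   T   F   F   F   F   F   F   F   F   T   F   F
  2   T   F   F   F   F   F   T   F   F   T   F   F
  3   T   F   F   F   F   T   T   F   F   T   F   T
  4   T   F   F   T   F   T   T   F   T   T   F   T
  5   T   F   F   T   T   T   T   T   T   T   T   T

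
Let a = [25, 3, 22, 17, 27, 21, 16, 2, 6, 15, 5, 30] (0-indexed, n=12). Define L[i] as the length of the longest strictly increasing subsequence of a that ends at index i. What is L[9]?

3

   i    0    1    2    3    4    5    6    7    8    9   10   11
a[i]   25    3   22   17   27   21   16    2    6   15    5   30
L[i]    1    1    2    2    3    3    2    1    2    3    2    4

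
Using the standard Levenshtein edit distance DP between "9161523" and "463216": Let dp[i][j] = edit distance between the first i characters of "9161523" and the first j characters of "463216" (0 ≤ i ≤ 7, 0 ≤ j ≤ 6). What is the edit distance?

6

   ''  4  6  3  2  1  6
''  0  1  2  3  4  5  6
 9  1  1  2  3  4  5  6
 1  2  2  2  3  4  4  5
 6  3  3  2  3  4  5  4
 1  4  4  3  3  4  4  5
 5  5  5  4  4  4  5  5
 2  6  6  5  5  4  5  6
 3  7  7  6  5  5  5  6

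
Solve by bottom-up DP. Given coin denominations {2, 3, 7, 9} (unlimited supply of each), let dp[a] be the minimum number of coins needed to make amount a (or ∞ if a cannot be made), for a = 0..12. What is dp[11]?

2

 a  0  1  2  3  4  5  6  7  8  9 10 11 12
dp  0  -  1  1  2  2  2  1  3  1  2  2  2
(- denotes ∞ / unreachable)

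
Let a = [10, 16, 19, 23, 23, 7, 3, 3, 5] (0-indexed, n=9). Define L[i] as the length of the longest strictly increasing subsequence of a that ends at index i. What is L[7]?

   i    0    1    2    3    4    5    6    7    8
a[i]   10   16   19   23   23    7    3    3    5
L[i]    1    2    3    4    4    1    1    1    2

1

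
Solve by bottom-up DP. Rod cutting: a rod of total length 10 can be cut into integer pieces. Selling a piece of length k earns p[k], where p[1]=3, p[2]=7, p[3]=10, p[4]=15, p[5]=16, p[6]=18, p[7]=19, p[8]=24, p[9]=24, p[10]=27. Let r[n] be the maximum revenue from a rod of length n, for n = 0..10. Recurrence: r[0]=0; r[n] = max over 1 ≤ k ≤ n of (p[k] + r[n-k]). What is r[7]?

25

   n    0    1    2    3    4    5    6    7    8    9   10
r[n]    0    3    7   10   15   18   22   25   30   33   37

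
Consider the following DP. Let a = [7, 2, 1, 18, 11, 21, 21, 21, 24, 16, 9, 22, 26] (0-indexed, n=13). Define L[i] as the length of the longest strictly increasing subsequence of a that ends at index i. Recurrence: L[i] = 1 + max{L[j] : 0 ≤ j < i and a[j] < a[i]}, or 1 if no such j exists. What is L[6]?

3

   i    0    1    2    3    4    5    6    7    8    9   10   11   12
a[i]    7    2    1   18   11   21   21   21   24   16    9   22   26
L[i]    1    1    1    2    2    3    3    3    4    3    2    4    5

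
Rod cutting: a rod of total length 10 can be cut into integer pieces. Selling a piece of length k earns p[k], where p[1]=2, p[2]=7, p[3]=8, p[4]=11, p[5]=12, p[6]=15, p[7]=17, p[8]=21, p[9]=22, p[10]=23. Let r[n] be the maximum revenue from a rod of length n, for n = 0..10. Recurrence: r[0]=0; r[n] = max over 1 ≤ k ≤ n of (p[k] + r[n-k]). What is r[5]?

   n    0    1    2    3    4    5    6    7    8    9   10
r[n]    0    2    7    9   14   16   21   23   28   30   35

16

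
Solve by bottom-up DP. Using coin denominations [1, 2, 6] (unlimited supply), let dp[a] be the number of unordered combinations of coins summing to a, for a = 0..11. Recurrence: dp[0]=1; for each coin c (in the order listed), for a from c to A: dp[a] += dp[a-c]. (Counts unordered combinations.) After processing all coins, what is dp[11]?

9

after  coin     0     1     2     3     4     5     6     7     8     9    10    11
          1     1     1     1     1     1     1     1     1     1     1     1     1
          2     1     1     2     2     3     3     4     4     5     5     6     6
          6     1     1     2     2     3     3     5     5     7     7     9     9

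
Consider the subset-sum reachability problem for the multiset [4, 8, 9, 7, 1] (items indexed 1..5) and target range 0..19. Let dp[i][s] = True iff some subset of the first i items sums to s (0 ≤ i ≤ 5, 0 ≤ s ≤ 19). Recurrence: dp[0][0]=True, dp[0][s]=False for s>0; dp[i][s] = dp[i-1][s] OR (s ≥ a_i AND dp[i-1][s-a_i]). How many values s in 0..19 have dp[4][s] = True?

12

i\s   0   1   2   3   4   5   6   7   8   9  10  11  12  13  14  15  16  17  18  19
  0   T   F   F   F   F   F   F   F   F   F   F   F   F   F   F   F   F   F   F   F
  1   T   F   F   F   T   F   F   F   F   F   F   F   F   F   F   F   F   F   F   F
  2   T   F   F   F   T   F   F   F   T   F   F   F   T   F   F   F   F   F   F   F
  3   T   F   F   F   T   F   F   F   T   T   F   F   T   T   F   F   F   T   F   F
  4   T   F   F   F   T   F   F   T   T   T   F   T   T   T   F   T   T   T   F   T
  5   T   T   F   F   T   T   F   T   T   T   T   T   T   T   T   T   T   T   T   T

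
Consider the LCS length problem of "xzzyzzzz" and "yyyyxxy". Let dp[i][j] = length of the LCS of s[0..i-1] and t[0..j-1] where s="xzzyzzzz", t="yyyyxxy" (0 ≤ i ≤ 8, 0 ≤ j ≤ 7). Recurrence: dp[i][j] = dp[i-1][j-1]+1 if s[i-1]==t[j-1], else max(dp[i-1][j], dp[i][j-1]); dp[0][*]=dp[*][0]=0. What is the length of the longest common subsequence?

   ''  y  y  y  y  x  x  y
''  0  0  0  0  0  0  0  0
 x  0  0  0  0  0  1  1  1
 z  0  0  0  0  0  1  1  1
 z  0  0  0  0  0  1  1  1
 y  0  1  1  1  1  1  1  2
 z  0  1  1  1  1  1  1  2
 z  0  1  1  1  1  1  1  2
 z  0  1  1  1  1  1  1  2
 z  0  1  1  1  1  1  1  2

2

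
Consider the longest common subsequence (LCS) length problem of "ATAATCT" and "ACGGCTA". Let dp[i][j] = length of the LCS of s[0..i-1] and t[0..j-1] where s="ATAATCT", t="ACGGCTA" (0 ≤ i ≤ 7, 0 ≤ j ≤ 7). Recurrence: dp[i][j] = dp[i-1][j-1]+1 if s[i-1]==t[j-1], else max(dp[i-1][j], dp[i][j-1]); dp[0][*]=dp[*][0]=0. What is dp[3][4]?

1

   ''  A  C  G  G  C  T  A
''  0  0  0  0  0  0  0  0
 A  0  1  1  1  1  1  1  1
 T  0  1  1  1  1  1  2  2
 A  0  1  1  1  1  1  2  3
 A  0  1  1  1  1  1  2  3
 T  0  1  1  1  1  1  2  3
 C  0  1  2  2  2  2  2  3
 T  0  1  2  2  2  2  3  3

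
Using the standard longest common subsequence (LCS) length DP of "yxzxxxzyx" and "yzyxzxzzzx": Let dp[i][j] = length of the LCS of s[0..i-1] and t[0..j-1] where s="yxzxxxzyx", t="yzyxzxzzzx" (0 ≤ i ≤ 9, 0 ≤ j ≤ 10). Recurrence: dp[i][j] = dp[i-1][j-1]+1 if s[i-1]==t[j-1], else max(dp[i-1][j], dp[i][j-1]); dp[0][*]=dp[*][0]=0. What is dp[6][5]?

   ''  y  z  y  x  z  x  z  z  z  x
''  0  0  0  0  0  0  0  0  0  0  0
 y  0  1  1  1  1  1  1  1  1  1  1
 x  0  1  1  1  2  2  2  2  2  2  2
 z  0  1  2  2  2  3  3  3  3  3  3
 x  0  1  2  2  3  3  4  4  4  4  4
 x  0  1  2  2  3  3  4  4  4  4  5
 x  0  1  2  2  3  3  4  4  4  4  5
 z  0  1  2  2  3  4  4  5  5  5  5
 y  0  1  2  3  3  4  4  5  5  5  5
 x  0  1  2  3  4  4  5  5  5  5  6

3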